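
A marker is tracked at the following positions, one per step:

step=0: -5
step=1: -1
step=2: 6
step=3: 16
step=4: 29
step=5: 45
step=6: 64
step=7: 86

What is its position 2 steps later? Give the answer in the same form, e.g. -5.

139

Taking differences between consecutive positions: +4, +7, +10, +13, +16, +19, +22. These grow by +3 each step.
step 8: 86 + 25 → 111
step 9: 111 + 28 → 139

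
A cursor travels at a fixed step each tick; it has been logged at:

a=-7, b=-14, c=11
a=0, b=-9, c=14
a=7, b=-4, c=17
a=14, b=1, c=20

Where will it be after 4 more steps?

a=42, b=21, c=32

Each step adds (+7, +5, +3) to the position.
step 4: a=14, b=1, c=20 + (+7, +5, +3) → a=21, b=6, c=23
step 5: a=21, b=6, c=23 + (+7, +5, +3) → a=28, b=11, c=26
step 6: a=28, b=11, c=26 + (+7, +5, +3) → a=35, b=16, c=29
step 7: a=35, b=16, c=29 + (+7, +5, +3) → a=42, b=21, c=32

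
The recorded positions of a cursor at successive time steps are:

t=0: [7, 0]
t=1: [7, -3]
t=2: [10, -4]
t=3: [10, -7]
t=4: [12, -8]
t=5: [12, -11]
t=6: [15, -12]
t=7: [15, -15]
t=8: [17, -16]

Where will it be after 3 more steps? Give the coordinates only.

The moves between consecutive positions are [+0, -3], [+3, -1], [+0, -3], [+2, -1], [+0, -3], [+3, -1], [+0, -3], [+2, -1]; they repeat the 4-cycle [[+0, -3], [+3, -1], [+0, -3], [+2, -1]].
step 9: apply [+0, -3] → [17, -19]
step 10: apply [+3, -1] → [20, -20]
step 11: apply [+0, -3] → [20, -23]

[20, -23]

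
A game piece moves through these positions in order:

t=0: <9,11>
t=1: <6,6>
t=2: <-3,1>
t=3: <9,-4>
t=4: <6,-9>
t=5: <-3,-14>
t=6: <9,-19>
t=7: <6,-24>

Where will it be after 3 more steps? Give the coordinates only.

<6,-39>

The first coordinate repeats the cycle [9, 6, -3] with period 3; step 10 mod 3 = 1, giving 6.
The second coordinate changes by -5 each step, so at step 10 it is 11 + 10·(-5) = -39.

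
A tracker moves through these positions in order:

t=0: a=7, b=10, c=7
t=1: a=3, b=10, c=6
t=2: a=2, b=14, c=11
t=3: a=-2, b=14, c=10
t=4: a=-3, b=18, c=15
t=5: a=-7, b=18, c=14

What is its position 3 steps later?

The moves between consecutive positions are (-4, +0, -1), (-1, +4, +5), (-4, +0, -1), (-1, +4, +5), (-4, +0, -1); they repeat the 2-cycle [(-4, +0, -1), (-1, +4, +5)].
step 6: apply (-1, +4, +5) → a=-8, b=22, c=19
step 7: apply (-4, +0, -1) → a=-12, b=22, c=18
step 8: apply (-1, +4, +5) → a=-13, b=26, c=23

a=-13, b=26, c=23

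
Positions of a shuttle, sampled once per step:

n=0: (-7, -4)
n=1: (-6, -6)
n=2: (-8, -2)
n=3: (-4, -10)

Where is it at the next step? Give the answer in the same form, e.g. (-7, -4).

Step-to-step displacements: (+1, -2), (-2, +4), (+4, -8); each is -2× the previous.
step 4: (-4, -10) + (-8, +16) → (-12, 6)

(-12, 6)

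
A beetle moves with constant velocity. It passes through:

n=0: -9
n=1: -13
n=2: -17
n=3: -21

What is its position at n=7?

-37

Each step adds -4 to the position.
step 4: -21 − 4 → -25
step 5: -25 − 4 → -29
step 6: -29 − 4 → -33
step 7: -33 − 4 → -37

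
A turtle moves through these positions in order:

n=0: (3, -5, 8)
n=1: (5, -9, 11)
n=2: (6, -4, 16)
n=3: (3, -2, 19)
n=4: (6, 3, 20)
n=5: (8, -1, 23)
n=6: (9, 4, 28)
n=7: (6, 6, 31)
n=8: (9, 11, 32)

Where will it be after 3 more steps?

(9, 14, 43)

Differencing gives (+2, -4, +3), (+1, +5, +5), (-3, +2, +3), (+3, +5, +1), (+2, -4, +3), (+1, +5, +5), (-3, +2, +3), (+3, +5, +1). This is the pattern (+2, -4, +3), (+1, +5, +5), (-3, +2, +3), (+3, +5, +1) repeated.
step 9: apply (+2, -4, +3) → (11, 7, 35)
step 10: apply (+1, +5, +5) → (12, 12, 40)
step 11: apply (-3, +2, +3) → (9, 14, 43)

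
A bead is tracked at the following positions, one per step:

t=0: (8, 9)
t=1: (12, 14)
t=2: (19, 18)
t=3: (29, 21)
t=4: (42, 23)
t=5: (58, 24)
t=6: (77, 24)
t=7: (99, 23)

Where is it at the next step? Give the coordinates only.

Taking differences between consecutive positions: (+4, +5), (+7, +4), (+10, +3), (+13, +2), (+16, +1), (+19, +0), (+22, -1). These grow by (+3, -1) each step.
step 8: (99, 23) + (+25, -2) → (124, 21)

(124, 21)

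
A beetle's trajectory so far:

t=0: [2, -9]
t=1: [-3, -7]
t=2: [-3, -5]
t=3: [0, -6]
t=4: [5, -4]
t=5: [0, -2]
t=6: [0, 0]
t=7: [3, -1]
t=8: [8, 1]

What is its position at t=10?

[3, 5]

The moves between consecutive positions are [-5, +2], [+0, +2], [+3, -1], [+5, +2], [-5, +2], [+0, +2], [+3, -1], [+5, +2]; they repeat the 4-cycle [[-5, +2], [+0, +2], [+3, -1], [+5, +2]].
step 9: apply [-5, +2] → [3, 3]
step 10: apply [+0, +2] → [3, 5]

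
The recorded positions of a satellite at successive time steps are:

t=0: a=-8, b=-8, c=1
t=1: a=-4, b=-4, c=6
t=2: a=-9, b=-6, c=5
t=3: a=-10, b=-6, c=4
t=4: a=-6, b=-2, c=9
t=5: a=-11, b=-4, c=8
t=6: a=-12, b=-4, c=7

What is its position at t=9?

a=-14, b=-2, c=10

Differencing gives (+4,+4,+5), (-5,-2,-1), (-1,+0,-1), (+4,+4,+5), (-5,-2,-1), (-1,+0,-1). This is the pattern (+4,+4,+5), (-5,-2,-1), (-1,+0,-1) repeated.
step 7: apply (+4,+4,+5) → a=-8, b=0, c=12
step 8: apply (-5,-2,-1) → a=-13, b=-2, c=11
step 9: apply (-1,+0,-1) → a=-14, b=-2, c=10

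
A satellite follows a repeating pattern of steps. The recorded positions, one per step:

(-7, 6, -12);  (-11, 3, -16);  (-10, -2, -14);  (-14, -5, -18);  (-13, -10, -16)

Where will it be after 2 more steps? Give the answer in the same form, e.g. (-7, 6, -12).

(-16, -18, -18)

Step-to-step displacements: (-4, -3, -4), (+1, -5, +2), (-4, -3, -4), (+1, -5, +2) — a repeating cycle of length 2.
step 5: apply (-4, -3, -4) → (-17, -13, -20)
step 6: apply (+1, -5, +2) → (-16, -18, -18)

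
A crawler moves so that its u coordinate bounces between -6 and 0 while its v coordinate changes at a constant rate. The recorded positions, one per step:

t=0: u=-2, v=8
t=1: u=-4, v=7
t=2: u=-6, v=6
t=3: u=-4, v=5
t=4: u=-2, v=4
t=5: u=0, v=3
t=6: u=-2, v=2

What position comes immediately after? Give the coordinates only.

u=-4, v=1

The u coordinate travels 2 per step and bounces off the walls at -6 and 0.
  step 7: -2 → -4
The v coordinate changes by -1 each step: at step 7 it is 1.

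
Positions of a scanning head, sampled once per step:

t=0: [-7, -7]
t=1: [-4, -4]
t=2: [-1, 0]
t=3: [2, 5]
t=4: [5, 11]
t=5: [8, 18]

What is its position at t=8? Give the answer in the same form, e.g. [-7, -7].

Successive displacements: [+3, +3], [+3, +4], [+3, +5], [+3, +6], [+3, +7] — each changes by [+0, +1].
step 6: [8, 18] + [+3, +8] → [11, 26]
step 7: [11, 26] + [+3, +9] → [14, 35]
step 8: [14, 35] + [+3, +10] → [17, 45]

[17, 45]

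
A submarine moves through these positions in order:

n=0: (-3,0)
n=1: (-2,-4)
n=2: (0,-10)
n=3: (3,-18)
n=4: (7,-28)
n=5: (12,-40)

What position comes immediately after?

Taking differences between consecutive positions: (+1,-4), (+2,-6), (+3,-8), (+4,-10), (+5,-12). These grow by (+1,-2) each step.
step 6: (12,-40) + (+6,-14) → (18,-54)

(18,-54)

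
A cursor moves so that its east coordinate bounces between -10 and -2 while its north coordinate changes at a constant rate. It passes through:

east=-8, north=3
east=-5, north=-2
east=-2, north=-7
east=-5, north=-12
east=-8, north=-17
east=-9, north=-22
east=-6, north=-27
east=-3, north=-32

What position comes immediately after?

The east coordinate reflects between -10 and -2, moving 3 per step.
  step 8: -3 → -4
The north coordinate changes by -5 each step: at step 8 it is -37.

east=-4, north=-37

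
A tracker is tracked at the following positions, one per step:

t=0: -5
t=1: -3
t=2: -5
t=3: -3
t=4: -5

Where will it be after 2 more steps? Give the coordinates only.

-5

The jumps are +2, -2, +2, -2 — a geometric progression with ratio -1.
step 5: -5 + 2 → -3
step 6: -3 − 2 → -5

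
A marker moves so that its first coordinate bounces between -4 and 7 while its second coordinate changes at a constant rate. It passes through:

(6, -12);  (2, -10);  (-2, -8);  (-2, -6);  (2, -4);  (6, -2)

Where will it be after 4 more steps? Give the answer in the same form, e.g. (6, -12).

The first coordinate reflects between -4 and 7, moving 4 per step.
  step 6: 6 → 4
  step 7: 4 → 0
  step 8: 0 → -4
  step 9: -4 → 0
The second coordinate changes by +2 each step: at step 9 it is 6.

(0, 6)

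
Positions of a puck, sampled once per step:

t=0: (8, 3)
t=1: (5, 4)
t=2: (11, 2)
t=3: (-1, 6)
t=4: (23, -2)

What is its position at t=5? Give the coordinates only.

(-25, 14)

The jumps are (-3, +1), (+6, -2), (-12, +4), (+24, -8) — a geometric progression with ratio -2.
step 5: (23, -2) + (-48, +16) → (-25, 14)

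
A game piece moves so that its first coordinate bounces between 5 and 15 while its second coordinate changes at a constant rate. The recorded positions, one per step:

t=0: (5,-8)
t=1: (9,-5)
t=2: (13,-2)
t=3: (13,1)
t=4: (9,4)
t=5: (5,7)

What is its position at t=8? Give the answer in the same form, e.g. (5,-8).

The first coordinate reflects between 5 and 15, moving 4 per step.
  step 6: 5 → 9
  step 7: 9 → 13
  step 8: 13 → 13
The second coordinate changes by +3 each step: at step 8 it is 16.

(13,16)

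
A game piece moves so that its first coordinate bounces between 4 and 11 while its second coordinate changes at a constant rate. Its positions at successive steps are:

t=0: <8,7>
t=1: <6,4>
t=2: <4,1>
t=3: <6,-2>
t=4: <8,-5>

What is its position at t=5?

<10,-8>

The first coordinate reflects between 4 and 11, moving 2 per step.
  step 5: 8 → 10
The second coordinate changes by -3 each step: at step 5 it is -8.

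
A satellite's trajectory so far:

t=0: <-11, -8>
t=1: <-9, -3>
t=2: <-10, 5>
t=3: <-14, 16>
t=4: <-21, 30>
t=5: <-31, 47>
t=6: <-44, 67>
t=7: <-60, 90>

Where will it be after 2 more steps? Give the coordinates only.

Taking differences between consecutive positions: <+2, +5>, <-1, +8>, <-4, +11>, <-7, +14>, <-10, +17>, <-13, +20>, <-16, +23>. These grow by <-3, +3> each step.
step 8: <-60, 90> + <-19, +26> → <-79, 116>
step 9: <-79, 116> + <-22, +29> → <-101, 145>

<-101, 145>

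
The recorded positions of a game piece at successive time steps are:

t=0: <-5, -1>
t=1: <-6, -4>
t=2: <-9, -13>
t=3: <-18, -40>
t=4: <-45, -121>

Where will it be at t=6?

The jumps are <-1, -3>, <-3, -9>, <-9, -27>, <-27, -81> — a geometric progression with ratio 3.
step 5: <-45, -121> + <-81, -243> → <-126, -364>
step 6: <-126, -364> + <-243, -729> → <-369, -1093>

<-369, -1093>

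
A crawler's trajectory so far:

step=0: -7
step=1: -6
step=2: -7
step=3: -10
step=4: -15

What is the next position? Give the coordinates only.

Successive displacements: +1, -1, -3, -5 — each changes by -2.
step 5: -15 − 7 → -22

-22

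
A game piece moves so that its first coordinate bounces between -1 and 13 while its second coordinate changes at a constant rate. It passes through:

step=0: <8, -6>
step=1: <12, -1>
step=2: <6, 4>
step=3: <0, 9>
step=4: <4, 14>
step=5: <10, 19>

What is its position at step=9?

<6, 39>

The first coordinate travels 6 per step and bounces off the walls at -1 and 13.
  step 6: 10 → 10
  step 7: 10 → 4
  step 8: 4 → 0
  step 9: 0 → 6
The second coordinate changes by +5 each step: at step 9 it is 39.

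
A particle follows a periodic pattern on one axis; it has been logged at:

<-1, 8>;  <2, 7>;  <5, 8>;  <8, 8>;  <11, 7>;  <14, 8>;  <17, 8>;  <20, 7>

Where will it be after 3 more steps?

<29, 7>

First: linear, +3 per step → 29 at step 10.
Second: cycles through 8, 7, 8 every 3 steps. Step 10 lands at position 1 of the cycle → 7.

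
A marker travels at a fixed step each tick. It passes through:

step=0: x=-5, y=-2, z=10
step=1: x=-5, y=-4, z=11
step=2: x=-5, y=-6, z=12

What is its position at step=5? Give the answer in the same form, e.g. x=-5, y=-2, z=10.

The position changes by (+0, -2, +1) every step.
step 3: x=-5, y=-6, z=12 + (+0, -2, +1) → x=-5, y=-8, z=13
step 4: x=-5, y=-8, z=13 + (+0, -2, +1) → x=-5, y=-10, z=14
step 5: x=-5, y=-10, z=14 + (+0, -2, +1) → x=-5, y=-12, z=15

x=-5, y=-12, z=15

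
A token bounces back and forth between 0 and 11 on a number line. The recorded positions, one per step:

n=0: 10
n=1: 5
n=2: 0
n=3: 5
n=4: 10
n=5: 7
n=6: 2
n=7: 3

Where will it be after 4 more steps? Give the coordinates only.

The value reflects between 0 and 11, moving 5 per step.
  step 8: 3 → 8
  step 9: 8 → 9
  step 10: 9 → 4
  step 11: 4 → 1

1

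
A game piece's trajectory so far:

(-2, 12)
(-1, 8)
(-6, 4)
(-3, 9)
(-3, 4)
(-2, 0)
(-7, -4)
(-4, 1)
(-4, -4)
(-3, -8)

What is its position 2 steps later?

Step-to-step displacements: (+1, -4), (-5, -4), (+3, +5), (+0, -5), (+1, -4), (-5, -4), (+3, +5), (+0, -5), (+1, -4) — a repeating cycle of length 4.
step 10: apply (-5, -4) → (-8, -12)
step 11: apply (+3, +5) → (-5, -7)

(-5, -7)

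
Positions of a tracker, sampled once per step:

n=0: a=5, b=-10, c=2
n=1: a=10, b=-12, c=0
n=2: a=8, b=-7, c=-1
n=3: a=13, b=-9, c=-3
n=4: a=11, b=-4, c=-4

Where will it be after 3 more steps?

a=19, b=-3, c=-9

Differencing gives (+5, -2, -2), (-2, +5, -1), (+5, -2, -2), (-2, +5, -1). This is the pattern (+5, -2, -2), (-2, +5, -1) repeated.
step 5: apply (+5, -2, -2) → a=16, b=-6, c=-6
step 6: apply (-2, +5, -1) → a=14, b=-1, c=-7
step 7: apply (+5, -2, -2) → a=19, b=-3, c=-9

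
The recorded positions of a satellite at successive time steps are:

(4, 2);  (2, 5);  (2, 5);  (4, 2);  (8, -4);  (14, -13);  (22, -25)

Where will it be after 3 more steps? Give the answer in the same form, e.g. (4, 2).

First differences are (-2, +3), (+0, +0), (+2, -3), (+4, -6), (+6, -9), (+8, -12); their common second difference is (+2, -3) (constant acceleration).
step 7: (22, -25) + (+10, -15) → (32, -40)
step 8: (32, -40) + (+12, -18) → (44, -58)
step 9: (44, -58) + (+14, -21) → (58, -79)

(58, -79)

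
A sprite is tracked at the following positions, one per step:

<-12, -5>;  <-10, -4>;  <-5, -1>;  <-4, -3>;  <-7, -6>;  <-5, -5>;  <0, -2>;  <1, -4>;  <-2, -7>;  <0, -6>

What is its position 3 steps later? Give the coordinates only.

<3, -8>

Step-to-step displacements: <+2, +1>, <+5, +3>, <+1, -2>, <-3, -3>, <+2, +1>, <+5, +3>, <+1, -2>, <-3, -3>, <+2, +1> — a repeating cycle of length 4.
step 10: apply <+5, +3> → <5, -3>
step 11: apply <+1, -2> → <6, -5>
step 12: apply <-3, -3> → <3, -8>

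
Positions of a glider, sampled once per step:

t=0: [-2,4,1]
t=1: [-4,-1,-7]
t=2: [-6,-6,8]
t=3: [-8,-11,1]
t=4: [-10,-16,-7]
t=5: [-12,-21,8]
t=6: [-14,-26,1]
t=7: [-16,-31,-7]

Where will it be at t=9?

First: linear, -2 per step → -20 at step 9.
Second: linear, -5 per step → -41 at step 9.
Third: cycles through 1, -7, 8 every 3 steps. Step 9 lands at position 0 of the cycle → 1.

[-20,-41,1]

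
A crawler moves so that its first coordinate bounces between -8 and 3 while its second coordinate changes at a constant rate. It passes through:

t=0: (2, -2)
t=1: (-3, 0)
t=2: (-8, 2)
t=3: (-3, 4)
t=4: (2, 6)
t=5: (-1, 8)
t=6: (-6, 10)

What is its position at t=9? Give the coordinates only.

The first coordinate travels 5 per step and bounces off the walls at -8 and 3.
  step 7: -6 → -5
  step 8: -5 → 0
  step 9: 0 → 1
The second coordinate changes by +2 each step: at step 9 it is 16.

(1, 16)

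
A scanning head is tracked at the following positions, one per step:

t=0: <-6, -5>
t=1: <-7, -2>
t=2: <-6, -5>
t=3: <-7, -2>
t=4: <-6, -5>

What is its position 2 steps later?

The jumps are <-1, +3>, <+1, -3>, <-1, +3>, <+1, -3> — a geometric progression with ratio -1.
step 5: <-6, -5> + <-1, +3> → <-7, -2>
step 6: <-7, -2> + <+1, -3> → <-6, -5>

<-6, -5>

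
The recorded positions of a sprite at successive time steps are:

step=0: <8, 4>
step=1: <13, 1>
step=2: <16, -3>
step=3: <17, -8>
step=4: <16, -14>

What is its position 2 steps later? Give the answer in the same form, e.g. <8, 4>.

<8, -29>

Taking differences between consecutive positions: <+5, -3>, <+3, -4>, <+1, -5>, <-1, -6>. These grow by <-2, -1> each step.
step 5: <16, -14> + <-3, -7> → <13, -21>
step 6: <13, -21> + <-5, -8> → <8, -29>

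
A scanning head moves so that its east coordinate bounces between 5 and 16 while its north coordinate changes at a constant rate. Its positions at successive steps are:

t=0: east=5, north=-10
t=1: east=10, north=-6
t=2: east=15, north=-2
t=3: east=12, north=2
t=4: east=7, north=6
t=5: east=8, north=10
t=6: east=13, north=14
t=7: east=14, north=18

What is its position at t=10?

The east coordinate reflects between 5 and 16, moving 5 per step.
  step 8: 14 → 9
  step 9: 9 → 6
  step 10: 6 → 11
The north coordinate changes by +4 each step: at step 10 it is 30.

east=11, north=30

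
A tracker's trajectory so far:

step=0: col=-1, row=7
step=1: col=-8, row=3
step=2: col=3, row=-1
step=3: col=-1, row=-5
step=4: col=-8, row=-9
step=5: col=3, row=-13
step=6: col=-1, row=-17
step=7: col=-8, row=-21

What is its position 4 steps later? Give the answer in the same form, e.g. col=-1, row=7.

The col coordinate repeats the cycle [-1, -8, 3] with period 3; step 11 mod 3 = 2, giving 3.
The row coordinate changes by -4 each step, so at step 11 it is 7 + 11·(-4) = -37.

col=3, row=-37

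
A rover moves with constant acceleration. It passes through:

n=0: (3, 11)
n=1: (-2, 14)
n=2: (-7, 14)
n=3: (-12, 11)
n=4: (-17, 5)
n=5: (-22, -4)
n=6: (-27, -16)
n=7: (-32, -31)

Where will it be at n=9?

First differences are (-5, +3), (-5, +0), (-5, -3), (-5, -6), (-5, -9), (-5, -12), (-5, -15); their common second difference is (+0, -3) (constant acceleration).
step 8: (-32, -31) + (-5, -18) → (-37, -49)
step 9: (-37, -49) + (-5, -21) → (-42, -70)

(-42, -70)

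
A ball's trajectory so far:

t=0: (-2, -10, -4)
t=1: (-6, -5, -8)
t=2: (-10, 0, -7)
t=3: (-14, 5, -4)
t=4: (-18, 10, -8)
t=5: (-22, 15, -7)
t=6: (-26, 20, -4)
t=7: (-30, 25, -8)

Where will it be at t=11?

The first coordinate changes by -4 each step, so at step 11 it is -2 + 11·(-4) = -46.
The second coordinate changes by +5 each step, so at step 11 it is -10 + 11·(5) = 45.
The third coordinate repeats the cycle [-4, -8, -7] with period 3; step 11 mod 3 = 2, giving -7.

(-46, 45, -7)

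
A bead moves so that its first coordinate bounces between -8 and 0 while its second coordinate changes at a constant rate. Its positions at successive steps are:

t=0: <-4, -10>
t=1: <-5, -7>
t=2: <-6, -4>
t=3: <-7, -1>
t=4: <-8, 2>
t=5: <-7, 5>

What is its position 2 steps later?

The first coordinate travels 1 per step and bounces off the walls at -8 and 0.
  step 6: -7 → -6
  step 7: -6 → -5
The second coordinate changes by +3 each step: at step 7 it is 11.

<-5, 11>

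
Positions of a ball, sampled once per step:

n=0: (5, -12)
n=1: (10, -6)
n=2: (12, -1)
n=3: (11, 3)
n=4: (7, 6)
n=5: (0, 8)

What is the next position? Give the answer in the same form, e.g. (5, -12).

(-10, 9)

First differences are (+5, +6), (+2, +5), (-1, +4), (-4, +3), (-7, +2); their common second difference is (-3, -1) (constant acceleration).
step 6: (0, 8) + (-10, +1) → (-10, 9)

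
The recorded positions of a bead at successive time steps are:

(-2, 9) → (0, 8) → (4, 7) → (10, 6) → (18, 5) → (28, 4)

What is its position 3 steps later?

Successive displacements: (+2, -1), (+4, -1), (+6, -1), (+8, -1), (+10, -1) — each changes by (+2, +0).
step 6: (28, 4) + (+12, -1) → (40, 3)
step 7: (40, 3) + (+14, -1) → (54, 2)
step 8: (54, 2) + (+16, -1) → (70, 1)

(70, 1)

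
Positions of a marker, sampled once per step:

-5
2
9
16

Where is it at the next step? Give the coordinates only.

23

Constant displacement of +7 per step.
step 4: 16 + 7 → 23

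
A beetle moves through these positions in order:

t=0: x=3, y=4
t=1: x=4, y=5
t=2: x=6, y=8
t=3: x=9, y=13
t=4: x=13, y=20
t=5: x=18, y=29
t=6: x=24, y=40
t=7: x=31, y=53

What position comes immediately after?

Successive displacements: (+1, +1), (+2, +3), (+3, +5), (+4, +7), (+5, +9), (+6, +11), (+7, +13) — each changes by (+1, +2).
step 8: x=31, y=53 + (+8, +15) → x=39, y=68

x=39, y=68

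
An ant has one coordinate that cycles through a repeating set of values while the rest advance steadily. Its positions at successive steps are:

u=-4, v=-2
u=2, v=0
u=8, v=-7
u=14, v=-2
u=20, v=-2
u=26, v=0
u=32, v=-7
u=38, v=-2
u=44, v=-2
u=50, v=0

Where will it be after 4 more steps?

U: linear, +6 per step → 74 at step 13.
V: cycles through -2, 0, -7, -2 every 4 steps. Step 13 lands at position 1 of the cycle → 0.

u=74, v=0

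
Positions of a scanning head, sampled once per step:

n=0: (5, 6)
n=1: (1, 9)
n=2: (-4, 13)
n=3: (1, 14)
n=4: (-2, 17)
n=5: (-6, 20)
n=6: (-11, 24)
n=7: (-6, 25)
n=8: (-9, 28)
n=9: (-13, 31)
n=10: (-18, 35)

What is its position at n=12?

Step-to-step displacements: (-4, +3), (-5, +4), (+5, +1), (-3, +3), (-4, +3), (-5, +4), (+5, +1), (-3, +3), (-4, +3), (-5, +4) — a repeating cycle of length 4.
step 11: apply (+5, +1) → (-13, 36)
step 12: apply (-3, +3) → (-16, 39)

(-16, 39)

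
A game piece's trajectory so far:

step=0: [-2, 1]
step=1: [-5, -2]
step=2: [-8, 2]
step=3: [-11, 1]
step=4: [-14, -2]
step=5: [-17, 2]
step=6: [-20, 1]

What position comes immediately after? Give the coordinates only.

[-23, -2]

The first coordinate changes by -3 each step, so at step 7 it is -2 + 7·(-3) = -23.
The second coordinate repeats the cycle [1, -2, 2] with period 3; step 7 mod 3 = 1, giving -2.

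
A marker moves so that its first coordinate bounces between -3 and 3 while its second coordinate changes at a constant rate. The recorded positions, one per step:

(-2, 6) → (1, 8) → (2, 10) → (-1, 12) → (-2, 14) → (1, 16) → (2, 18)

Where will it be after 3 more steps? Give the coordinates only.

(1, 24)

The first coordinate travels 3 per step and bounces off the walls at -3 and 3.
  step 7: 2 → -1
  step 8: -1 → -2
  step 9: -2 → 1
The second coordinate changes by +2 each step: at step 9 it is 24.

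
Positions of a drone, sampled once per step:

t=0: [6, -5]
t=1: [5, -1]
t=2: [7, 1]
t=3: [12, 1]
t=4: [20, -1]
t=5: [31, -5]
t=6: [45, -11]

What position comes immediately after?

[62, -19]

First differences are [-1, +4], [+2, +2], [+5, +0], [+8, -2], [+11, -4], [+14, -6]; their common second difference is [+3, -2] (constant acceleration).
step 7: [45, -11] + [+17, -8] → [62, -19]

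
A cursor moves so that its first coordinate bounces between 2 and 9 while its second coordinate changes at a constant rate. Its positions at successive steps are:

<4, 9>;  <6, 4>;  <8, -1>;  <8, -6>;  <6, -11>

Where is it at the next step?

The first coordinate reflects between 2 and 9, moving 2 per step.
  step 5: 6 → 4
The second coordinate changes by -5 each step: at step 5 it is -16.

<4, -16>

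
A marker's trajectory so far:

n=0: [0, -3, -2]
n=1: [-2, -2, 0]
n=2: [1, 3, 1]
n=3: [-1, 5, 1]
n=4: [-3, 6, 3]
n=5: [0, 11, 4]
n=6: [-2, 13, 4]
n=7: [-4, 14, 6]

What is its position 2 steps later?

Differencing gives [-2, +1, +2], [+3, +5, +1], [-2, +2, +0], [-2, +1, +2], [+3, +5, +1], [-2, +2, +0], [-2, +1, +2]. This is the pattern [-2, +1, +2], [+3, +5, +1], [-2, +2, +0] repeated.
step 8: apply [+3, +5, +1] → [-1, 19, 7]
step 9: apply [-2, +2, +0] → [-3, 21, 7]

[-3, 21, 7]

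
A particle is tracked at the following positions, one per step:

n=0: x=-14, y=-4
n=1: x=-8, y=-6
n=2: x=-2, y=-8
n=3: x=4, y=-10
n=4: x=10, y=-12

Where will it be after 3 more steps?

The position changes by (+6, -2) every step.
step 5: x=10, y=-12 + (+6, -2) → x=16, y=-14
step 6: x=16, y=-14 + (+6, -2) → x=22, y=-16
step 7: x=22, y=-16 + (+6, -2) → x=28, y=-18

x=28, y=-18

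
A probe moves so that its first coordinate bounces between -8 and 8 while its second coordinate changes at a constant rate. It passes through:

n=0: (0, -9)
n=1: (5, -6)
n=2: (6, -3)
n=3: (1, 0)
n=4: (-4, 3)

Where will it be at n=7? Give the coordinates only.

(3, 12)

The first coordinate reflects between -8 and 8, moving 5 per step.
  step 5: -4 → -7
  step 6: -7 → -2
  step 7: -2 → 3
The second coordinate changes by +3 each step: at step 7 it is 12.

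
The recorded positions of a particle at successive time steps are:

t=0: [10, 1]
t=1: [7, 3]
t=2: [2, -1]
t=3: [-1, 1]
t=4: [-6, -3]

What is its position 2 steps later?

The moves between consecutive positions are [-3, +2], [-5, -4], [-3, +2], [-5, -4]; they repeat the 2-cycle [[-3, +2], [-5, -4]].
step 5: apply [-3, +2] → [-9, -1]
step 6: apply [-5, -4] → [-14, -5]

[-14, -5]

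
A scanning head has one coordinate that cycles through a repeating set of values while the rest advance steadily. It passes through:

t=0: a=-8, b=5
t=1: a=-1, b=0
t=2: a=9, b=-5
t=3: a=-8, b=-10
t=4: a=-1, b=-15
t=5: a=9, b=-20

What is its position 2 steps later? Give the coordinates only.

a=-1, b=-30

A: cycles through -8, -1, 9 every 3 steps. Step 7 lands at position 1 of the cycle → -1.
B: linear, -5 per step → -30 at step 7.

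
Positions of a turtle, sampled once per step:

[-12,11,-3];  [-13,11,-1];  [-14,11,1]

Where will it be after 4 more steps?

The position changes by [-1,+0,+2] every step.
step 3: [-14,11,1] + [-1,+0,+2] → [-15,11,3]
step 4: [-15,11,3] + [-1,+0,+2] → [-16,11,5]
step 5: [-16,11,5] + [-1,+0,+2] → [-17,11,7]
step 6: [-17,11,7] + [-1,+0,+2] → [-18,11,9]

[-18,11,9]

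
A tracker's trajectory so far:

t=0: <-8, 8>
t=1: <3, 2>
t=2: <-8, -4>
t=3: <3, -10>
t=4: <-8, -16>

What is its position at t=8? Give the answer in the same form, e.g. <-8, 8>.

The first coordinate repeats the cycle [-8, 3] with period 2; step 8 mod 2 = 0, giving -8.
The second coordinate changes by -6 each step, so at step 8 it is 8 + 8·(-6) = -40.

<-8, -40>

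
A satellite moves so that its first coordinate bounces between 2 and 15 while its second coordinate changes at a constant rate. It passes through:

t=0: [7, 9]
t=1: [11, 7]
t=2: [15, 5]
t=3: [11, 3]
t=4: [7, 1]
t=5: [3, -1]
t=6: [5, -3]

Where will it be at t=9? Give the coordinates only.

[13, -9]

The first coordinate reflects between 2 and 15, moving 4 per step.
  step 7: 5 → 9
  step 8: 9 → 13
  step 9: 13 → 13
The second coordinate changes by -2 each step: at step 9 it is -9.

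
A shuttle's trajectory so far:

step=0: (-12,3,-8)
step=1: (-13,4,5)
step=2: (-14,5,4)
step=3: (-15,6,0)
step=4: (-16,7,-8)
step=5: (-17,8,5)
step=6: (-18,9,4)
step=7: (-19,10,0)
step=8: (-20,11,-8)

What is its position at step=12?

(-24,15,-8)

First: linear, -1 per step → -24 at step 12.
Second: linear, +1 per step → 15 at step 12.
Third: cycles through -8, 5, 4, 0 every 4 steps. Step 12 lands at position 0 of the cycle → -8.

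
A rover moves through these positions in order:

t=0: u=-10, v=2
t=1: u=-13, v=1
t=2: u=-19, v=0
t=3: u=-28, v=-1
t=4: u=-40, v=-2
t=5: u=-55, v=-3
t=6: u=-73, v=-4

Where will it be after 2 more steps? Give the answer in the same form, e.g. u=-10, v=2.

u=-118, v=-6

Taking differences between consecutive positions: (-3,-1), (-6,-1), (-9,-1), (-12,-1), (-15,-1), (-18,-1). These grow by (-3,+0) each step.
step 7: u=-73, v=-4 + (-21,-1) → u=-94, v=-5
step 8: u=-94, v=-5 + (-24,-1) → u=-118, v=-6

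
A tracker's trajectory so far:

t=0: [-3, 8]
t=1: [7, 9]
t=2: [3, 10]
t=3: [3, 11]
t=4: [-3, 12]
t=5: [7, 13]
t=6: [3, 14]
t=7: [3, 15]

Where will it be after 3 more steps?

[3, 18]

The first coordinate repeats the cycle [-3, 7, 3, 3] with period 4; step 10 mod 4 = 2, giving 3.
The second coordinate changes by +1 each step, so at step 10 it is 8 + 10·(1) = 18.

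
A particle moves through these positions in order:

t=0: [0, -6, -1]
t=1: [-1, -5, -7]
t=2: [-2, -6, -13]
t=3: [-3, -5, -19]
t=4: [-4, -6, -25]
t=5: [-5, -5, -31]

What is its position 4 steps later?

[-9, -5, -55]

The first coordinate changes by -1 each step, so at step 9 it is 0 + 9·(-1) = -9.
The second coordinate repeats the cycle [-6, -5] with period 2; step 9 mod 2 = 1, giving -5.
The third coordinate changes by -6 each step, so at step 9 it is -1 + 9·(-6) = -55.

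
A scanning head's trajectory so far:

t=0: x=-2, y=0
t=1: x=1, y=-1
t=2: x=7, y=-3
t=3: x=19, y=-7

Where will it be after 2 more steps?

Consecutive displacements (+3,-1), (+6,-2), (+12,-4) scale by a factor of 2 each step.
step 4: x=19, y=-7 + (+24,-8) → x=43, y=-15
step 5: x=43, y=-15 + (+48,-16) → x=91, y=-31

x=91, y=-31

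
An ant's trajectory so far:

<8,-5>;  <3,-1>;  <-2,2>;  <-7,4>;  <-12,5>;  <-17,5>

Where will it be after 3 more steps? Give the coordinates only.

<-32,-1>

First differences are <-5,+4>, <-5,+3>, <-5,+2>, <-5,+1>, <-5,+0>; their common second difference is <+0,-1> (constant acceleration).
step 6: <-17,5> + <-5,-1> → <-22,4>
step 7: <-22,4> + <-5,-2> → <-27,2>
step 8: <-27,2> + <-5,-3> → <-32,-1>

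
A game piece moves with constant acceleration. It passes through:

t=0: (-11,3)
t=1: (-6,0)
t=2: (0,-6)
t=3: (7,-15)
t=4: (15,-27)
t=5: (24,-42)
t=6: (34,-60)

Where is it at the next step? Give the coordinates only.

Taking differences between consecutive positions: (+5,-3), (+6,-6), (+7,-9), (+8,-12), (+9,-15), (+10,-18). These grow by (+1,-3) each step.
step 7: (34,-60) + (+11,-21) → (45,-81)

(45,-81)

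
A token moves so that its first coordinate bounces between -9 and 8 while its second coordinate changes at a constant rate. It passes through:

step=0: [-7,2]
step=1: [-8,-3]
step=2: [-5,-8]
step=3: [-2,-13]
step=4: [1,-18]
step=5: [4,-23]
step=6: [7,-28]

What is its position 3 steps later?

[0,-43]

The first coordinate travels 3 per step and bounces off the walls at -9 and 8.
  step 7: 7 → 6
  step 8: 6 → 3
  step 9: 3 → 0
The second coordinate changes by -5 each step: at step 9 it is -43.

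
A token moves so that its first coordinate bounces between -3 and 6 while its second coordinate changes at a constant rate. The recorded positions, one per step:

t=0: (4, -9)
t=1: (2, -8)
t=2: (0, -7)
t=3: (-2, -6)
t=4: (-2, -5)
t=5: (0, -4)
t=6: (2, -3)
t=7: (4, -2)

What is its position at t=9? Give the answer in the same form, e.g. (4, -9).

The first coordinate reflects between -3 and 6, moving 2 per step.
  step 8: 4 → 6
  step 9: 6 → 4
The second coordinate changes by +1 each step: at step 9 it is 0.

(4, 0)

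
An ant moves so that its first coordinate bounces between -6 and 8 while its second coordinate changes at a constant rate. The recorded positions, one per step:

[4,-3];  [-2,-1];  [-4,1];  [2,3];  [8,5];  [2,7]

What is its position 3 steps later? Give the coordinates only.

[4,13]

The first coordinate reflects between -6 and 8, moving 6 per step.
  step 6: 2 → -4
  step 7: -4 → -2
  step 8: -2 → 4
The second coordinate changes by +2 each step: at step 8 it is 13.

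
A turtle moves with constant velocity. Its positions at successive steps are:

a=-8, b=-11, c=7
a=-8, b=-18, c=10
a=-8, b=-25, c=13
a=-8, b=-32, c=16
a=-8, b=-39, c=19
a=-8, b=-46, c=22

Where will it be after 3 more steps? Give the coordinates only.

a=-8, b=-67, c=31

The position changes by (+0,-7,+3) every step.
step 6: a=-8, b=-46, c=22 + (+0,-7,+3) → a=-8, b=-53, c=25
step 7: a=-8, b=-53, c=25 + (+0,-7,+3) → a=-8, b=-60, c=28
step 8: a=-8, b=-60, c=28 + (+0,-7,+3) → a=-8, b=-67, c=31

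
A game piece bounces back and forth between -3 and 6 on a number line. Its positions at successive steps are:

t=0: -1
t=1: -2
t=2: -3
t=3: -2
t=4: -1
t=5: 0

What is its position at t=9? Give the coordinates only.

4

The value travels 1 per step and bounces off the walls at -3 and 6.
  step 6: 0 → 1
  step 7: 1 → 2
  step 8: 2 → 3
  step 9: 3 → 4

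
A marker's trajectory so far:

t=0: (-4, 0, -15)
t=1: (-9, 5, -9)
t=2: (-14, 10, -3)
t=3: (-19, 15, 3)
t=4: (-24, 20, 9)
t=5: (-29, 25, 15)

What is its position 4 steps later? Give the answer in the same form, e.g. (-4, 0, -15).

The position changes by (-5, +5, +6) every step.
step 6: (-29, 25, 15) + (-5, +5, +6) → (-34, 30, 21)
step 7: (-34, 30, 21) + (-5, +5, +6) → (-39, 35, 27)
step 8: (-39, 35, 27) + (-5, +5, +6) → (-44, 40, 33)
step 9: (-44, 40, 33) + (-5, +5, +6) → (-49, 45, 39)

(-49, 45, 39)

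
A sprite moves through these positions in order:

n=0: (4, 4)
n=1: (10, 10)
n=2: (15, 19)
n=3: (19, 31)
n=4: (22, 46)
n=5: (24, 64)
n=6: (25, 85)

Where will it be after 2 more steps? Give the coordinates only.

Taking differences between consecutive positions: (+6, +6), (+5, +9), (+4, +12), (+3, +15), (+2, +18), (+1, +21). These grow by (-1, +3) each step.
step 7: (25, 85) + (+0, +24) → (25, 109)
step 8: (25, 109) + (-1, +27) → (24, 136)

(24, 136)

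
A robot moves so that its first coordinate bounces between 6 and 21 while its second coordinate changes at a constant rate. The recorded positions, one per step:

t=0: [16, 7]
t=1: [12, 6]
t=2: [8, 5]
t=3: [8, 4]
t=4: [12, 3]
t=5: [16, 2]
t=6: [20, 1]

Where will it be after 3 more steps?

[10, -2]

The first coordinate travels 4 per step and bounces off the walls at 6 and 21.
  step 7: 20 → 18
  step 8: 18 → 14
  step 9: 14 → 10
The second coordinate changes by -1 each step: at step 9 it is -2.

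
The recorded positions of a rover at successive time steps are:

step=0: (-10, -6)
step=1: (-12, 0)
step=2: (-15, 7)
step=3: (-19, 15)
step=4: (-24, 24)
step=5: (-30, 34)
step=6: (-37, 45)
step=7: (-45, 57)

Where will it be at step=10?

Successive displacements: (-2, +6), (-3, +7), (-4, +8), (-5, +9), (-6, +10), (-7, +11), (-8, +12) — each changes by (-1, +1).
step 8: (-45, 57) + (-9, +13) → (-54, 70)
step 9: (-54, 70) + (-10, +14) → (-64, 84)
step 10: (-64, 84) + (-11, +15) → (-75, 99)

(-75, 99)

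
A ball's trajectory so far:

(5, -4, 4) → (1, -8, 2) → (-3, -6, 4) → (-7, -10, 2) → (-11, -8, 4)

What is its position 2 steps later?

The moves between consecutive positions are (-4, -4, -2), (-4, +2, +2), (-4, -4, -2), (-4, +2, +2); they repeat the 2-cycle [(-4, -4, -2), (-4, +2, +2)].
step 5: apply (-4, -4, -2) → (-15, -12, 2)
step 6: apply (-4, +2, +2) → (-19, -10, 4)

(-19, -10, 4)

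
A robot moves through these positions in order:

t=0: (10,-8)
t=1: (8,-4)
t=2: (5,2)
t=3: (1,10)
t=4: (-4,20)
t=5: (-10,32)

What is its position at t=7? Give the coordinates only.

(-25,62)

First differences are (-2,+4), (-3,+6), (-4,+8), (-5,+10), (-6,+12); their common second difference is (-1,+2) (constant acceleration).
step 6: (-10,32) + (-7,+14) → (-17,46)
step 7: (-17,46) + (-8,+16) → (-25,62)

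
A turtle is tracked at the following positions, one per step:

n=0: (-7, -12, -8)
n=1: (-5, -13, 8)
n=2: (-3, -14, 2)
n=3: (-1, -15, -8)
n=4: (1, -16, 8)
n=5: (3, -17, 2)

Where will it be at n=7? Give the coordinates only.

First: linear, +2 per step → 7 at step 7.
Second: linear, -1 per step → -19 at step 7.
Third: cycles through -8, 8, 2 every 3 steps. Step 7 lands at position 1 of the cycle → 8.

(7, -19, 8)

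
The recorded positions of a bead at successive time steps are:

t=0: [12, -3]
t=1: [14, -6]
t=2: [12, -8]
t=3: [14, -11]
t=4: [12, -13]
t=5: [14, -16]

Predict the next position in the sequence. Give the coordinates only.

The moves between consecutive positions are [+2, -3], [-2, -2], [+2, -3], [-2, -2], [+2, -3]; they repeat the 2-cycle [[+2, -3], [-2, -2]].
step 6: apply [-2, -2] → [12, -18]

[12, -18]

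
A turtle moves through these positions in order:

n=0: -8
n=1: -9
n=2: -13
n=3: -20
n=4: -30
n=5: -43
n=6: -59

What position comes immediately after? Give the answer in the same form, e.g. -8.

Successive displacements: -1, -4, -7, -10, -13, -16 — each changes by -3.
step 7: -59 − 19 → -78

-78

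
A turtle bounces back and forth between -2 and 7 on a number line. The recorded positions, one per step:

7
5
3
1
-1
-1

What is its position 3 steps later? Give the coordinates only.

The value travels 2 per step and bounces off the walls at -2 and 7.
  step 6: -1 → 1
  step 7: 1 → 3
  step 8: 3 → 5

5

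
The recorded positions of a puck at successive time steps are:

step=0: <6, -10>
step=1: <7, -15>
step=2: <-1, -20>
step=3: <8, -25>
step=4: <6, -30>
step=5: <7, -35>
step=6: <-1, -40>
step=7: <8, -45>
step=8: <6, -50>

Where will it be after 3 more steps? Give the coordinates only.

The first coordinate repeats the cycle [6, 7, -1, 8] with period 4; step 11 mod 4 = 3, giving 8.
The second coordinate changes by -5 each step, so at step 11 it is -10 + 11·(-5) = -65.

<8, -65>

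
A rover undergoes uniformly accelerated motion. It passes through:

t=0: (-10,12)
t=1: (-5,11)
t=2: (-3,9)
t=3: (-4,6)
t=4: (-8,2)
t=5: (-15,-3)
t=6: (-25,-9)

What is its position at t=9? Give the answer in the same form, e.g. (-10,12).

(-73,-33)

Successive displacements: (+5,-1), (+2,-2), (-1,-3), (-4,-4), (-7,-5), (-10,-6) — each changes by (-3,-1).
step 7: (-25,-9) + (-13,-7) → (-38,-16)
step 8: (-38,-16) + (-16,-8) → (-54,-24)
step 9: (-54,-24) + (-19,-9) → (-73,-33)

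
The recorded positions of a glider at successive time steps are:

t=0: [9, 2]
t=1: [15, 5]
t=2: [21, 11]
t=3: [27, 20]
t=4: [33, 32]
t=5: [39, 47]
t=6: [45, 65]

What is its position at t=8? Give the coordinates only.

[57, 110]

First differences are [+6, +3], [+6, +6], [+6, +9], [+6, +12], [+6, +15], [+6, +18]; their common second difference is [+0, +3] (constant acceleration).
step 7: [45, 65] + [+6, +21] → [51, 86]
step 8: [51, 86] + [+6, +24] → [57, 110]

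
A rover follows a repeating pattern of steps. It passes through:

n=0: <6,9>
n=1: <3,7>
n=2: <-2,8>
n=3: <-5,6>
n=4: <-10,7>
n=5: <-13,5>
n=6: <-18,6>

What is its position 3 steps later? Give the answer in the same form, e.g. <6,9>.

Step-to-step displacements: <-3,-2>, <-5,+1>, <-3,-2>, <-5,+1>, <-3,-2>, <-5,+1> — a repeating cycle of length 2.
step 7: apply <-3,-2> → <-21,4>
step 8: apply <-5,+1> → <-26,5>
step 9: apply <-3,-2> → <-29,3>

<-29,3>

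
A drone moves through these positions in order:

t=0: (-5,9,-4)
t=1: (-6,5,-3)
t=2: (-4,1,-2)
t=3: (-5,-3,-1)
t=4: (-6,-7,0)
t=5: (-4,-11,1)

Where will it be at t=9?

The first coordinate repeats the cycle [-5, -6, -4] with period 3; step 9 mod 3 = 0, giving -5.
The second coordinate changes by -4 each step, so at step 9 it is 9 + 9·(-4) = -27.
The third coordinate changes by +1 each step, so at step 9 it is -4 + 9·(1) = 5.

(-5,-27,5)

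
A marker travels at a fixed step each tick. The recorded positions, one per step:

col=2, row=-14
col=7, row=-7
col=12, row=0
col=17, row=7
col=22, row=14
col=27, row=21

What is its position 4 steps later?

col=47, row=49

Constant displacement of (+5,+7) per step.
step 6: col=27, row=21 + (+5,+7) → col=32, row=28
step 7: col=32, row=28 + (+5,+7) → col=37, row=35
step 8: col=37, row=35 + (+5,+7) → col=42, row=42
step 9: col=42, row=42 + (+5,+7) → col=47, row=49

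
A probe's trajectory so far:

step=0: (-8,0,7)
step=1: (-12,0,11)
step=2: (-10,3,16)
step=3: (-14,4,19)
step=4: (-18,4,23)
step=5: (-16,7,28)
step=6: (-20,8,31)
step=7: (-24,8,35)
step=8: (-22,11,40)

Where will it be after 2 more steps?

(-30,12,47)

Step-to-step displacements: (-4,+0,+4), (+2,+3,+5), (-4,+1,+3), (-4,+0,+4), (+2,+3,+5), (-4,+1,+3), (-4,+0,+4), (+2,+3,+5) — a repeating cycle of length 3.
step 9: apply (-4,+1,+3) → (-26,12,43)
step 10: apply (-4,+0,+4) → (-30,12,47)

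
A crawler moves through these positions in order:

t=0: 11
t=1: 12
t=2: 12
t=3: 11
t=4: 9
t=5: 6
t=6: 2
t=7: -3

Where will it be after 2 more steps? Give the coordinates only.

Successive displacements: +1, +0, -1, -2, -3, -4, -5 — each changes by -1.
step 8: -3 − 6 → -9
step 9: -9 − 7 → -16

-16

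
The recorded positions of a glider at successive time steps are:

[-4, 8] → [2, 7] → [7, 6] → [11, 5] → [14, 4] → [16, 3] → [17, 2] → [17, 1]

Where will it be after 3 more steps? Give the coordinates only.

[11, -2]

First differences are [+6, -1], [+5, -1], [+4, -1], [+3, -1], [+2, -1], [+1, -1], [+0, -1]; their common second difference is [-1, +0] (constant acceleration).
step 8: [17, 1] + [-1, -1] → [16, 0]
step 9: [16, 0] + [-2, -1] → [14, -1]
step 10: [14, -1] + [-3, -1] → [11, -2]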